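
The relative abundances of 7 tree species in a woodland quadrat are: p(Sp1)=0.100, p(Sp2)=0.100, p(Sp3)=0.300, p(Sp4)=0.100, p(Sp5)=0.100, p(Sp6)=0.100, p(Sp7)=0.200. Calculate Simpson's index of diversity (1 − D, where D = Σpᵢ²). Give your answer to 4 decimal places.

0.8200

D = 0.1² + 0.1² + 0.3² + 0.1² + 0.1² + 0.1² + 0.2² = 0.010000 + 0.010000 + 0.090000 + 0.010000 + 0.010000 + 0.010000 + 0.040000 = 0.180000 (working shown to 6 dp, full precision carried).
So 1 − D = 0.820000, i.e. 0.8200 to 4 decimal places.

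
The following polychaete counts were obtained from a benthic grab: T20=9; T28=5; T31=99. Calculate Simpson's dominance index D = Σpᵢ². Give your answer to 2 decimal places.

Total N = 9+5+99 = 113, so the proportions are 0.0796, 0.0442, 0.8761 (working shown to 4 dp, full precision carried).
D = 0.0796² + 0.0442² + 0.8761² = 0.0063 + 0.0020 + 0.7676 = 0.7759.
To 2 decimal places, D = 0.78.

0.78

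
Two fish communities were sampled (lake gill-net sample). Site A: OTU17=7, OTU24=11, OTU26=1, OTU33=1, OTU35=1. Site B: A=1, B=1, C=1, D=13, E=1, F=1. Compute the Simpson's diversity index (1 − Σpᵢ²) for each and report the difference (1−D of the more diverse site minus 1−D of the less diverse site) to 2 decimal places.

0.14

Site A: N=21, proportions 0.3333, 0.5238, 0.0476, 0.0476, 0.0476, giving 1−D = 0.6077 (working shown to 4 dp, full precision carried).
Site B: N=18, proportions 0.0556, 0.0556, 0.0556, 0.7222, 0.0556, 0.0556, giving 1−D = 0.4630.
Difference = |0.6077 − 0.4630| = 0.1447, i.e. 0.14 to 2 decimal places.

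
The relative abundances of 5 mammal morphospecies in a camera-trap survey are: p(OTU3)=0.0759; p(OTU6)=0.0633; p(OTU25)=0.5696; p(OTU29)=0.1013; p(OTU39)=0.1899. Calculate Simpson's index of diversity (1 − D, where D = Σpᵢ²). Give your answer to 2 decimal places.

0.62

D = 0.0759² + 0.0633² + 0.5696² + 0.1013² + 0.1899² = 0.0058 + 0.0040 + 0.3244 + 0.0103 + 0.0361 = 0.3805 (working shown to 4 dp, full precision carried).
So 1 − D = 0.6195, i.e. 0.62 to 2 decimal places.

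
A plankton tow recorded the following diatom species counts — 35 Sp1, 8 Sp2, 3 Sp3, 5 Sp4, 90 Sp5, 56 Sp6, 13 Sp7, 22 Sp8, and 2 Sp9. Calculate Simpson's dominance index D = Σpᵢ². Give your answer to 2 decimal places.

Total N = 35+8+3+5+90+56+13+22+2 = 234, so the proportions are 0.1496, 0.0342, 0.0128, 0.0214, 0.3846, 0.2393, 0.0556, 0.094, 0.0085 (working shown to 4 dp, full precision carried).
D = 0.1496² + 0.0342² + 0.0128² + 0.0214² + 0.3846² + 0.2393² + 0.0556² + 0.094² + 0.0085² = 0.0224 + 0.0012 + 0.0002 + 0.0005 + 0.1479 + 0.0573 + 0.0031 + 0.0088 + 0.0001 = 0.2414.
To 2 decimal places, D = 0.24.

0.24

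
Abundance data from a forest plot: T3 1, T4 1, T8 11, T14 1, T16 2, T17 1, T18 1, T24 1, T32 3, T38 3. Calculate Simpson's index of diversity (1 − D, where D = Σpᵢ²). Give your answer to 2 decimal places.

Total N = 1+1+11+1+2+1+1+1+3+3 = 25, so the proportions are 0.04, 0.04, 0.44, 0.04, 0.08, 0.04, 0.04, 0.04, 0.12, 0.12 (working shown to 4 dp, full precision carried).
D = 0.04² + 0.04² + 0.44² + 0.04² + 0.08² + 0.04² + 0.04² + 0.04² + 0.12² + 0.12² = 0.0016 + 0.0016 + 0.1936 + 0.0016 + 0.0064 + 0.0016 + 0.0016 + 0.0016 + 0.0144 + 0.0144 = 0.2384.
So 1 − D = 0.7616, i.e. 0.76 to 2 decimal places.

0.76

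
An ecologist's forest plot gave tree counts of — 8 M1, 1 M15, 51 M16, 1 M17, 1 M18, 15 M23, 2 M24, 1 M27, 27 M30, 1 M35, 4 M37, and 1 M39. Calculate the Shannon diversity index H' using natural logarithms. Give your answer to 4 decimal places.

Total N = 8+1+51+1+1+15+2+1+27+1+4+1 = 113, so the proportions are 0.070796, 0.00885, 0.451327, 0.00885, 0.00885, 0.132743, 0.017699, 0.00885, 0.238938, 0.00885, 0.035398, 0.00885 (working shown to 6 dp, full precision carried).
Each pᵢ ln pᵢ term: 0.070796×(-2.647946)=-0.187465, 0.00885×(-4.727388)=-0.041835, 0.451327×(-0.795562)=-0.359059, 0.00885×(-4.727388)=-0.041835, 0.00885×(-4.727388)=-0.041835, 0.132743×(-2.019338)=-0.268054, 0.017699×(-4.034241)=-0.071402, 0.00885×(-4.727388)=-0.041835, 0.238938×(-1.431551)=-0.342052, 0.00885×(-4.727388)=-0.041835, 0.035398×(-3.341093)=-0.118269, 0.00885×(-4.727388)=-0.041835.
Sum = -1.597313, so H' = 1.5973.

1.5973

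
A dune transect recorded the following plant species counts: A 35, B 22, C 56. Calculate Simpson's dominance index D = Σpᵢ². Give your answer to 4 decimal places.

Total N = 35+22+56 = 113, so the proportions are 0.309735, 0.19469, 0.495575 (working shown to 6 dp, full precision carried).
D = 0.309735² + 0.19469² + 0.495575² = 0.095935 + 0.037904 + 0.245595 = 0.379435.
To 4 decimal places, D = 0.3794.

0.3794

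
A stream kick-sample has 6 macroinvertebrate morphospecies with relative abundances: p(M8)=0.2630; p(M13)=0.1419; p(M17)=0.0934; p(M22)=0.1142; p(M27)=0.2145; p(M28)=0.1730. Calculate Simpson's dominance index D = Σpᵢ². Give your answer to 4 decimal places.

0.1870

D = 0.263² + 0.1419² + 0.0934² + 0.1142² + 0.2145² + 0.173² = 0.069169 + 0.020136 + 0.008724 + 0.013042 + 0.046010 + 0.029929 = 0.187009 (working shown to 6 dp, full precision carried).
To 4 decimal places, D = 0.1870.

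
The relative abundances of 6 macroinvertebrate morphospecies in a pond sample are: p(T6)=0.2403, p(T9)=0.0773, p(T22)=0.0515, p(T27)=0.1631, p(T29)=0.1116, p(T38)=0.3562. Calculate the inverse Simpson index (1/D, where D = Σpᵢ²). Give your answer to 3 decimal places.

D = 0.2403² + 0.0773² + 0.0515² + 0.1631² + 0.1116² + 0.3562² = 0.0577441 + 0.0059753 + 0.0026522 + 0.0266016 + 0.0124546 + 0.1268784 = 0.2323062 (working shown to 7 dp, full precision carried).
So 1/D = 4.30466, i.e. 4.305 to 3 decimal places.

4.305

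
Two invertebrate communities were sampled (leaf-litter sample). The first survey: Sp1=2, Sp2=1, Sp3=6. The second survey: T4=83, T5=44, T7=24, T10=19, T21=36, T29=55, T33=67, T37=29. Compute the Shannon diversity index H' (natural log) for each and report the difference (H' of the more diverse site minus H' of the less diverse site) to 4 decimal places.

1.1236

The first survey: N=9, proportions 0.222222, 0.111111, 0.666667, giving H' = 0.848686 (working shown to 6 dp, full precision carried).
The second survey: N=357, proportions 0.232493, 0.123249, 0.067227, 0.053221, 0.10084, 0.154062, 0.187675, 0.081232, giving H' = 1.972241.
Difference = |0.848686 − 1.972241| = 1.123555, i.e. 1.1236 to 4 decimal places.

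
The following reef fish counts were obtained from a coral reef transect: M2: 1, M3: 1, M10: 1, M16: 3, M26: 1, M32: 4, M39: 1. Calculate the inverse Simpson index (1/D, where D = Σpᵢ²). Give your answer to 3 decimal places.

4.800

Total N = 1+1+1+3+1+4+1 = 12, so the proportions are 0.0833333, 0.0833333, 0.0833333, 0.25, 0.0833333, 0.3333333, 0.0833333 (working shown to 7 dp, full precision carried).
D = 0.0833333² + 0.0833333² + 0.0833333² + 0.25² + 0.0833333² + 0.3333333² + 0.0833333² = 0.0069444 + 0.0069444 + 0.0069444 + 0.0625000 + 0.0069444 + 0.1111111 + 0.0069444 = 0.2083333.
So 1/D = 4.80000, i.e. 4.800 to 3 decimal places.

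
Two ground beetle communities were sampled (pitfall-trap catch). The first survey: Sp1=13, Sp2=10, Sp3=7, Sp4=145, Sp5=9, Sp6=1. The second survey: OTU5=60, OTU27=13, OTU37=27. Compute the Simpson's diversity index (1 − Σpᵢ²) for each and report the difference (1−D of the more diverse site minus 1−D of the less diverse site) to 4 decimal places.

The first survey: N=185, proportions 0.07027, 0.054054, 0.037838, 0.783784, 0.048649, 0.005405, giving 1−D = 0.373996 (working shown to 6 dp, full precision carried).
The second survey: N=100, proportions 0.6, 0.13, 0.27, giving 1−D = 0.550200.
Difference = |0.373996 − 0.550200| = 0.176204, i.e. 0.1762 to 4 decimal places.

0.1762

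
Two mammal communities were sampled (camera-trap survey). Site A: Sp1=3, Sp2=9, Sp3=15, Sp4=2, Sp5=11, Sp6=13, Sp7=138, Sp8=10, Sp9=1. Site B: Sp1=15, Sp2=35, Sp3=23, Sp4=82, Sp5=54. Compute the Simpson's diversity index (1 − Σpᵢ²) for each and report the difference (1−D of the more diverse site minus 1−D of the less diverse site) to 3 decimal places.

0.218

Site A: N=202, proportions 0.01485, 0.04455, 0.07426, 0.0099, 0.05446, 0.06436, 0.68317, 0.0495, 0.00495, giving 1−D = 0.51588 (working shown to 5 dp, full precision carried).
Site B: N=209, proportions 0.07177, 0.16746, 0.11005, 0.39234, 0.25837, giving 1−D = 0.73400.
Difference = |0.51588 − 0.73400| = 0.21812, i.e. 0.218 to 3 decimal places.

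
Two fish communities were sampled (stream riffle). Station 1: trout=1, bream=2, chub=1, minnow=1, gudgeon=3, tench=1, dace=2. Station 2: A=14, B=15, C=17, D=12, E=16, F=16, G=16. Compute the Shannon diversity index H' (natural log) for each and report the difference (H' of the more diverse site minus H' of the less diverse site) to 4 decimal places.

Station 1: N=11, proportions 0.090909, 0.181818, 0.090909, 0.090909, 0.272727, 0.090909, 0.181818, giving H' = 1.846220 (working shown to 6 dp, full precision carried).
Station 2: N=106, proportions 0.132075, 0.141509, 0.160377, 0.113208, 0.150943, 0.150943, 0.150943, giving H' = 1.940464.
Difference = |1.846220 − 1.940464| = 0.094244, i.e. 0.0942 to 4 decimal places.

0.0942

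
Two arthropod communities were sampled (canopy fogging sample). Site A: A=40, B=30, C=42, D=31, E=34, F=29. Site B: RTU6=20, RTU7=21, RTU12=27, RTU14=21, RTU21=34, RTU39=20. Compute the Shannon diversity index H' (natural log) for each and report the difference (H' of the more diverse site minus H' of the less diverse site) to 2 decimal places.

Site A: N=206, proportions 0.1942, 0.1456, 0.2039, 0.1505, 0.165, 0.1408, giving H' = 1.7814 (working shown to 4 dp, full precision carried).
Site B: N=143, proportions 0.1399, 0.1469, 0.1888, 0.1469, 0.2378, 0.1399, giving H' = 1.7700.
Difference = |1.7814 − 1.7700| = 0.0114, i.e. 0.01 to 2 decimal places.

0.01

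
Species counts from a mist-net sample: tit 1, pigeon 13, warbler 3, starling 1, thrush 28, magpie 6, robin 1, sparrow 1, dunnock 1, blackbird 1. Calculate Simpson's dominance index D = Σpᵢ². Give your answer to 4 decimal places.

Total N = 1+13+3+1+28+6+1+1+1+1 = 56, so the proportions are 0.017857, 0.232143, 0.053571, 0.017857, 0.5, 0.107143, 0.017857, 0.017857, 0.017857, 0.017857 (working shown to 6 dp, full precision carried).
D = 0.017857² + 0.232143² + 0.053571² + 0.017857² + 0.5² + 0.107143² + 0.017857² + 0.017857² + 0.017857² + 0.017857² = 0.000319 + 0.053890 + 0.002870 + 0.000319 + 0.250000 + 0.011480 + 0.000319 + 0.000319 + 0.000319 + 0.000319 = 0.320153.
To 4 decimal places, D = 0.3202.

0.3202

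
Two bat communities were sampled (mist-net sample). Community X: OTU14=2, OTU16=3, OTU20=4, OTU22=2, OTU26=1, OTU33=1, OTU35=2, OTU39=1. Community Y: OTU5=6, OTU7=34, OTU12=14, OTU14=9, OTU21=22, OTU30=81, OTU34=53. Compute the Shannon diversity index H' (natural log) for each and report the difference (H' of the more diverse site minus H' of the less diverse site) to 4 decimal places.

0.3233

Community X: N=16, proportions 0.125, 0.1875, 0.25, 0.125, 0.0625, 0.0625, 0.125, 0.0625, giving H' = 1.960095 (working shown to 6 dp, full precision carried).
Community Y: N=219, proportions 0.027397, 0.155251, 0.063927, 0.041096, 0.100457, 0.369863, 0.242009, giving H' = 1.636800.
Difference = |1.960095 − 1.636800| = 0.323295, i.e. 0.3233 to 4 decimal places.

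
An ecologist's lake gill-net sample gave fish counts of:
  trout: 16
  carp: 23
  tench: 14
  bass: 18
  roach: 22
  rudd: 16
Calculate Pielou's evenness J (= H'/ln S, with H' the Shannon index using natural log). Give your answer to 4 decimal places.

Total N = 16+23+14+18+22+16 = 109, so the proportions are 0.146789, 0.211009, 0.12844, 0.165138, 0.201835, 0.146789 (working shown to 6 dp, full precision carried).
H' = −Σ pᵢ ln pᵢ = −((-0.281653) + (-0.328299) + (-0.263597) + (-0.297409) + (-0.322997) + (-0.281653)) = 1.775608.
With S = 6 species, ln S = 1.791759, so J = 1.775608/1.791759 = 0.990986, i.e. 0.9910 to 4 decimal places.

0.9910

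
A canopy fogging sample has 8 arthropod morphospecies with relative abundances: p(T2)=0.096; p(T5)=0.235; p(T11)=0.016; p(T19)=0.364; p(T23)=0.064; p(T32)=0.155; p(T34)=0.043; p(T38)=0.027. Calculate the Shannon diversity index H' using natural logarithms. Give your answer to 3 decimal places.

Each pᵢ ln pᵢ term (working shown to 5 dp, full precision carried): 0.096×(-2.34341)=-0.22497, 0.235×(-1.44817)=-0.34032, 0.016×(-4.13517)=-0.06616, 0.364×(-1.01060)=-0.36786, 0.064×(-2.74887)=-0.17593, 0.155×(-1.86433)=-0.28897, 0.043×(-3.14656)=-0.13530, 0.027×(-3.61192)=-0.09752.
Sum = -1.69703, so H' = 1.697.

1.697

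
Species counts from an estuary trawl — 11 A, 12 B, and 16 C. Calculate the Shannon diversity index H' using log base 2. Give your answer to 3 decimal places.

1.566

Total N = 11+12+16 = 39, so the proportions are 0.28205, 0.30769, 0.41026 (working shown to 5 dp, full precision carried).
Each pᵢ log₂ pᵢ term: 0.28205×(-1.82597)=-0.51502, 0.30769×(-1.70044)=-0.52321, 0.41026×(-1.28540)=-0.52734.
Sum = -1.56557, so H' = 1.566.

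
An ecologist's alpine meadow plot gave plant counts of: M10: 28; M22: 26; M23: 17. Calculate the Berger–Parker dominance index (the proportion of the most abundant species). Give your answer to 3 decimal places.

Total N = 28+26+17 = 71, so the proportions are 0.39437, 0.3662, 0.23944 (working shown to 5 dp, full precision carried).
The largest proportion is 0.39437, i.e. d = 0.394 to 3 decimal places.

0.394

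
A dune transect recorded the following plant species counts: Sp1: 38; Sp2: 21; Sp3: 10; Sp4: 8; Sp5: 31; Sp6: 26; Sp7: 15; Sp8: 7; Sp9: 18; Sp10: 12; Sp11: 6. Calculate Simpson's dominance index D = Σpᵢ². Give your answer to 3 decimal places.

Total N = 38+21+10+8+31+26+15+7+18+12+6 = 192, so the proportions are 0.19792, 0.10938, 0.05208, 0.04167, 0.16146, 0.13542, 0.07812, 0.03646, 0.09375, 0.0625, 0.03125 (working shown to 5 dp, full precision carried).
D = 0.19792² + 0.10938² + 0.05208² + 0.04167² + 0.16146² + 0.13542² + 0.07812² + 0.03646² + 0.09375² + 0.0625² + 0.03125² = 0.03917 + 0.01196 + 0.00271 + 0.00174 + 0.02607 + 0.01834 + 0.00610 + 0.00133 + 0.00879 + 0.00391 + 0.00098 = 0.12109.
To 3 decimal places, D = 0.121.

0.121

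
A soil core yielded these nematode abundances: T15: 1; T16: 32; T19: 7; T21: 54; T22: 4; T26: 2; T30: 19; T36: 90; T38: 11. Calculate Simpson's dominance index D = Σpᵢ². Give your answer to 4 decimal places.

0.2602

Total N = 1+32+7+54+4+2+19+90+11 = 220, so the proportions are 0.004545, 0.145455, 0.031818, 0.245455, 0.018182, 0.009091, 0.086364, 0.409091, 0.05 (working shown to 6 dp, full precision carried).
D = 0.004545² + 0.145455² + 0.031818² + 0.245455² + 0.018182² + 0.009091² + 0.086364² + 0.409091² + 0.05² = 0.000021 + 0.021157 + 0.001012 + 0.060248 + 0.000331 + 0.000083 + 0.007459 + 0.167355 + 0.002500 = 0.260165.
To 4 decimal places, D = 0.2602.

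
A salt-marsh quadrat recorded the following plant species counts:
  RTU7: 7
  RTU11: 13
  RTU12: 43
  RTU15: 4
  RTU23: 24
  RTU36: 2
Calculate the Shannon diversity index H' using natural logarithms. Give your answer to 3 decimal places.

1.394

Total N = 7+13+43+4+24+2 = 93, so the proportions are 0.07527, 0.13978, 0.46237, 0.04301, 0.25806, 0.02151 (working shown to 5 dp, full precision carried).
Each pᵢ ln pᵢ term: 0.07527×(-2.58669)=-0.19470, 0.13978×(-1.96765)=-0.27505, 0.46237×(-0.77140)=-0.35667, 0.04301×(-3.14631)=-0.13532, 0.25806×(-1.35455)=-0.34956, 0.02151×(-3.83945)=-0.08257.
Sum = -1.39387, so H' = 1.394.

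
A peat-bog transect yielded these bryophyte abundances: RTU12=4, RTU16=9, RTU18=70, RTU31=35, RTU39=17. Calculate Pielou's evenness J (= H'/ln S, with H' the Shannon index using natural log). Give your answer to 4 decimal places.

Total N = 4+9+70+35+17 = 135, so the proportions are 0.02963, 0.066667, 0.518519, 0.259259, 0.125926 (working shown to 6 dp, full precision carried).
H' = −Σ pᵢ ln pᵢ = −((-0.104266) + (-0.180537) + (-0.340552) + (-0.349981) + (-0.260926)) = 1.236262.
With S = 5 species, ln S = 1.609438, so J = 1.236262/1.609438 = 0.768133, i.e. 0.7681 to 4 decimal places.

0.7681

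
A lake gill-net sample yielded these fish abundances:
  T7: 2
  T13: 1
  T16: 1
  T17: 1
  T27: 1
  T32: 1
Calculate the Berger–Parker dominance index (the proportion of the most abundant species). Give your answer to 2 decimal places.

Total N = 2+1+1+1+1+1 = 7, so the proportions are 0.2857, 0.1429, 0.1429, 0.1429, 0.1429, 0.1429 (working shown to 4 dp, full precision carried).
The largest proportion is 0.2857, i.e. d = 0.29 to 2 decimal places.

0.29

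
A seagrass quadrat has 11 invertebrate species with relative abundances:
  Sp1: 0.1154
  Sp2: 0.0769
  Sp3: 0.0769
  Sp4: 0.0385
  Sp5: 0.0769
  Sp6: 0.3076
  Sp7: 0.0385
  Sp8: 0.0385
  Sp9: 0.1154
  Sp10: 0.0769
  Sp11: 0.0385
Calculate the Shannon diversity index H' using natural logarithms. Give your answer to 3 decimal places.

Each pᵢ ln pᵢ term (working shown to 5 dp, full precision carried): 0.1154×(-2.15935)=-0.24919, 0.0769×(-2.56525)=-0.19727, 0.0769×(-2.56525)=-0.19727, 0.0385×(-3.25710)=-0.12540, 0.0769×(-2.56525)=-0.19727, 0.3076×(-1.17896)=-0.36265, 0.0385×(-3.25710)=-0.12540, 0.0385×(-3.25710)=-0.12540, 0.1154×(-2.15935)=-0.24919, 0.0769×(-2.56525)=-0.19727, 0.0385×(-3.25710)=-0.12540.
Sum = -2.15169, so H' = 2.152.

2.152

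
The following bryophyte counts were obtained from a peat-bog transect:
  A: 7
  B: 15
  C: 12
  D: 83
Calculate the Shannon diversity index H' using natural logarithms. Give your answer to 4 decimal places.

0.9090

Total N = 7+15+12+83 = 117, so the proportions are 0.059829, 0.128205, 0.102564, 0.709402 (working shown to 6 dp, full precision carried).
Each pᵢ ln pᵢ term: 0.059829×(-2.816264)=-0.168494, 0.128205×(-2.054124)=-0.263349, 0.102564×(-2.277267)=-0.233566, 0.709402×(-0.343333)=-0.243561.
Sum = -0.908971, so H' = 0.9090.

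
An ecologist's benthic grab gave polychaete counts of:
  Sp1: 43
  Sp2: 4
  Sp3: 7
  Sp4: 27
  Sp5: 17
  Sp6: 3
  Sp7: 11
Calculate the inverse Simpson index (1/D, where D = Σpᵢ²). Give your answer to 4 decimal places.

Total N = 43+4+7+27+17+3+11 = 112, so the proportions are 0.38392857, 0.03571429, 0.0625, 0.24107143, 0.15178571, 0.02678571, 0.09821429 (working shown to 8 dp, full precision carried).
D = 0.38392857² + 0.03571429² + 0.0625² + 0.24107143² + 0.15178571² + 0.02678571² + 0.09821429² = 0.14740115 + 0.00127551 + 0.00390625 + 0.05811543 + 0.02303890 + 0.00071747 + 0.00964605 = 0.24410077.
So 1/D = 4.096669, i.e. 4.0967 to 4 decimal places.

4.0967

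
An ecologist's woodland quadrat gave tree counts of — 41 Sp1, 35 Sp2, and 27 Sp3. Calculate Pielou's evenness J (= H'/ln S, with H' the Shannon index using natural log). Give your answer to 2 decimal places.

0.99

Total N = 41+35+27 = 103, so the proportions are 0.3981, 0.3398, 0.2621 (working shown to 4 dp, full precision carried).
H' = −Σ pᵢ ln pᵢ = −((-0.3667) + (-0.3668) + (-0.3510)) = 1.0844.
With S = 3 species, ln S = 1.0986, so J = 1.0844/1.0986 = 0.9871, i.e. 0.99 to 2 decimal places.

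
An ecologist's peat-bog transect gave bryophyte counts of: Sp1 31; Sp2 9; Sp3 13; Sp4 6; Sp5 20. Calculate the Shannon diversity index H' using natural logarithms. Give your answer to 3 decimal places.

Total N = 31+9+13+6+20 = 79, so the proportions are 0.39241, 0.11392, 0.16456, 0.07595, 0.25316 (working shown to 5 dp, full precision carried).
Each pᵢ ln pᵢ term: 0.39241×(-0.93546)=-0.36708, 0.11392×(-2.17222)=-0.24747, 0.16456×(-1.80450)=-0.29694, 0.07595×(-2.57769)=-0.19577, 0.25316×(-1.37372)=-0.34778.
Sum = -1.45504, so H' = 1.455.

1.455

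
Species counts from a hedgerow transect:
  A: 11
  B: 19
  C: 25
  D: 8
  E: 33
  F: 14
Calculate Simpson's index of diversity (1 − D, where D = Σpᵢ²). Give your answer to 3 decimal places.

0.797

Total N = 11+19+25+8+33+14 = 110, so the proportions are 0.1, 0.17273, 0.22727, 0.07273, 0.3, 0.12727 (working shown to 5 dp, full precision carried).
D = 0.1² + 0.17273² + 0.22727² + 0.07273² + 0.3² + 0.12727² = 0.01000 + 0.02983 + 0.05165 + 0.00529 + 0.09000 + 0.01620 = 0.20298.
So 1 − D = 0.79702, i.e. 0.797 to 3 decimal places.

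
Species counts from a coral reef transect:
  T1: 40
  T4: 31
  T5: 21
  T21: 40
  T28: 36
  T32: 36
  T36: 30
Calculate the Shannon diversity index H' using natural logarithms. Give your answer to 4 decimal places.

1.9273

Total N = 40+31+21+40+36+36+30 = 234, so the proportions are 0.17094, 0.132479, 0.089744, 0.17094, 0.153846, 0.153846, 0.128205 (working shown to 6 dp, full precision carried).
Each pᵢ ln pᵢ term: 0.17094×(-1.766442)=-0.301956, 0.132479×(-2.021334)=-0.267784, 0.089744×(-2.410799)=-0.216354, 0.17094×(-1.766442)=-0.301956, 0.153846×(-1.871802)=-0.287970, 0.153846×(-1.871802)=-0.287970, 0.128205×(-2.054124)=-0.263349.
Sum = -1.927337, so H' = 1.9273.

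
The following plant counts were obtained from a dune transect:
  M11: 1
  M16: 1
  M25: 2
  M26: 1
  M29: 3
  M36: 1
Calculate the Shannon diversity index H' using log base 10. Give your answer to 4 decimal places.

0.7283

Total N = 1+1+2+1+3+1 = 9, so the proportions are 0.111111, 0.111111, 0.222222, 0.111111, 0.333333, 0.111111 (working shown to 6 dp, full precision carried).
Each pᵢ log₁₀ pᵢ term: 0.111111×(-0.954243)=-0.106027, 0.111111×(-0.954243)=-0.106027, 0.222222×(-0.653213)=-0.145158, 0.111111×(-0.954243)=-0.106027, 0.333333×(-0.477121)=-0.159040, 0.111111×(-0.954243)=-0.106027.
Sum = -0.728307, so H' = 0.7283.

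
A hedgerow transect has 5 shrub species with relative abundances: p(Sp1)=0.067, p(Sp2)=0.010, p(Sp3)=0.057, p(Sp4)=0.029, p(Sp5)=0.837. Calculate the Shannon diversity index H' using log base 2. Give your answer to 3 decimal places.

0.926

Each pᵢ log₂ pᵢ term (working shown to 5 dp, full precision carried): 0.067×(-3.89970)=-0.26128, 0.01×(-6.64386)=-0.06644, 0.057×(-4.13289)=-0.23557, 0.029×(-5.10780)=-0.14813, 0.837×(-0.25670)=-0.21486.
Sum = -0.92628, so H' = 0.926.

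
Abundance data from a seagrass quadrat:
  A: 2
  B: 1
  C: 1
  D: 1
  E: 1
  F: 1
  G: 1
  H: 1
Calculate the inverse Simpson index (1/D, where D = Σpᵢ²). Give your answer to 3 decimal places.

7.364

Total N = 2+1+1+1+1+1+1+1 = 9, so the proportions are 0.2222222, 0.1111111, 0.1111111, 0.1111111, 0.1111111, 0.1111111, 0.1111111, 0.1111111 (working shown to 7 dp, full precision carried).
D = 0.2222222² + 0.1111111² + 0.1111111² + 0.1111111² + 0.1111111² + 0.1111111² + 0.1111111² + 0.1111111² = 0.0493827 + 0.0123457 + 0.0123457 + 0.0123457 + 0.0123457 + 0.0123457 + 0.0123457 + 0.0123457 = 0.1358025.
So 1/D = 7.36364, i.e. 7.364 to 3 decimal places.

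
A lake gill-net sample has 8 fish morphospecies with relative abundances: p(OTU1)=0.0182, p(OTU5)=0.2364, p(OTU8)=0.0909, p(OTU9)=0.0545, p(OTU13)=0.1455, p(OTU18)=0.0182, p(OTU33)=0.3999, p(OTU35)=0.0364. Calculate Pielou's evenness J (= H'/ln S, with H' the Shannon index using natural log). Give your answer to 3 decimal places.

H' = −Σ pᵢ ln pᵢ = −((-0.07292) + (-0.34094) + (-0.21798) + (-0.15857) + (-0.28046) + (-0.07292) + (-0.36652) + (-0.12060)) = 1.63091 (working shown to 5 dp, full precision carried).
With S = 8 species, ln S = 2.07944, so J = 1.63091/2.07944 = 0.78430, i.e. 0.784 to 3 decimal places.

0.784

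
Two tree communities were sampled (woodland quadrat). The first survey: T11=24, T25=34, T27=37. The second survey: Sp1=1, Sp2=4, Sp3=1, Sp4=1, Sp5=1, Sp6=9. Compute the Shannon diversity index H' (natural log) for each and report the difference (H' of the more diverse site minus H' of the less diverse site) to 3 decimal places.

0.261

The first survey: N=95, proportions 0.25263, 0.35789, 0.38947, giving H' = 1.08258 (working shown to 5 dp, full precision carried).
The second survey: N=17, proportions 0.05882, 0.23529, 0.05882, 0.05882, 0.05882, 0.52941, giving H' = 1.34379.
Difference = |1.08258 − 1.34379| = 0.26121, i.e. 0.261 to 3 decimal places.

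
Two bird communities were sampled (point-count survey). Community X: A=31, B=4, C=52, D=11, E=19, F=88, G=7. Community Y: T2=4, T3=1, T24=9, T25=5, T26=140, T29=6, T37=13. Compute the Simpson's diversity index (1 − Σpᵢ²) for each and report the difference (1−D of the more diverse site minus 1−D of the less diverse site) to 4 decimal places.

Community X: N=212, proportions 0.146226, 0.018868, 0.245283, 0.051887, 0.089623, 0.415094, 0.033019, giving 1−D = 0.733980 (working shown to 6 dp, full precision carried).
Community Y: N=178, proportions 0.022472, 0.005618, 0.050562, 0.02809, 0.786517, 0.033708, 0.073034, giving 1−D = 0.371039.
Difference = |0.733980 − 0.371039| = 0.362941, i.e. 0.3629 to 4 decimal places.

0.3629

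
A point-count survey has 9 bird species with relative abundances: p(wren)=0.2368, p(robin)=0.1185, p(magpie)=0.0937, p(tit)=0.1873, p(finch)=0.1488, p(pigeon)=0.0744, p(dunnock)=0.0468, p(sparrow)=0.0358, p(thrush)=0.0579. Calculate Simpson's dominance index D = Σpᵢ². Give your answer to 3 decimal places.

D = 0.2368² + 0.1185² + 0.0937² + 0.1873² + 0.1488² + 0.0744² + 0.0468² + 0.0358² + 0.0579² = 0.05607 + 0.01404 + 0.00878 + 0.03508 + 0.02214 + 0.00554 + 0.00219 + 0.00128 + 0.00335 = 0.14848 (working shown to 5 dp, full precision carried).
To 3 decimal places, D = 0.148.

0.148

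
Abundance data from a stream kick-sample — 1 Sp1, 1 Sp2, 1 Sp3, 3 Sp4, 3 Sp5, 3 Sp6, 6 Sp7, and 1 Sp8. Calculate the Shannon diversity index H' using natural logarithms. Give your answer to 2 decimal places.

Total N = 1+1+1+3+3+3+6+1 = 19, so the proportions are 0.0526, 0.0526, 0.0526, 0.1579, 0.1579, 0.1579, 0.3158, 0.0526 (working shown to 4 dp, full precision carried).
Each pᵢ ln pᵢ term: 0.0526×(-2.9444)=-0.1550, 0.0526×(-2.9444)=-0.1550, 0.0526×(-2.9444)=-0.1550, 0.1579×(-1.8458)=-0.2914, 0.1579×(-1.8458)=-0.2914, 0.1579×(-1.8458)=-0.2914, 0.3158×(-1.1527)=-0.3640, 0.0526×(-2.9444)=-0.1550.
Sum = -1.8582, so H' = 1.86.

1.86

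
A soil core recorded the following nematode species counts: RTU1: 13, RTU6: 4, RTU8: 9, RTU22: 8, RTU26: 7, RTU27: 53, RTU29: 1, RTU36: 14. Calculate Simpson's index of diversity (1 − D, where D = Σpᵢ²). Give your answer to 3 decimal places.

0.715

Total N = 13+4+9+8+7+53+1+14 = 109, so the proportions are 0.11927, 0.0367, 0.08257, 0.07339, 0.06422, 0.48624, 0.00917, 0.12844 (working shown to 5 dp, full precision carried).
D = 0.11927² + 0.0367² + 0.08257² + 0.07339² + 0.06422² + 0.48624² + 0.00917² + 0.12844² = 0.01422 + 0.00135 + 0.00682 + 0.00539 + 0.00412 + 0.23643 + 0.00008 + 0.01650 = 0.28491.
So 1 − D = 0.71509, i.e. 0.715 to 3 decimal places.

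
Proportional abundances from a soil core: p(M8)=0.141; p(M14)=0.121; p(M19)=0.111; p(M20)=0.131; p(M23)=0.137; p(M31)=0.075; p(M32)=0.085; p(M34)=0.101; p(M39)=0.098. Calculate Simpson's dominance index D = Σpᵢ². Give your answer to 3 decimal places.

0.115

D = 0.141² + 0.121² + 0.111² + 0.131² + 0.137² + 0.075² + 0.085² + 0.101² + 0.098² = 0.01988 + 0.01464 + 0.01232 + 0.01716 + 0.01877 + 0.00562 + 0.00723 + 0.01020 + 0.00960 = 0.11543 (working shown to 5 dp, full precision carried).
To 3 decimal places, D = 0.115.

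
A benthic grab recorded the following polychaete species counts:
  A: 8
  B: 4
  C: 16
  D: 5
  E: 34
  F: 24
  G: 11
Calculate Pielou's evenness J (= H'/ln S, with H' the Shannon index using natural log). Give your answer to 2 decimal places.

Total N = 8+4+16+5+34+24+11 = 102, so the proportions are 0.0784, 0.0392, 0.1569, 0.049, 0.3333, 0.2353, 0.1078 (working shown to 4 dp, full precision carried).
H' = −Σ pᵢ ln pᵢ = −((-0.1996) + (-0.1270) + (-0.2906) + (-0.1478) + (-0.3662) + (-0.3405) + (-0.2402)) = 1.7119.
With S = 7 species, ln S = 1.9459, so J = 1.7119/1.9459 = 0.8797, i.e. 0.88 to 2 decimal places.

0.88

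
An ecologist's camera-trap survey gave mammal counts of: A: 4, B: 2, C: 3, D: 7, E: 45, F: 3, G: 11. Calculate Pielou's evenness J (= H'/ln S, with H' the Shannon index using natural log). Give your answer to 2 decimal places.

0.68

Total N = 4+2+3+7+45+3+11 = 75, so the proportions are 0.0533, 0.0267, 0.04, 0.0933, 0.6, 0.04, 0.1467 (working shown to 4 dp, full precision carried).
H' = −Σ pᵢ ln pᵢ = −((-0.1563) + (-0.0966) + (-0.1288) + (-0.2213) + (-0.3065) + (-0.1288) + (-0.2815)) = 1.3199.
With S = 7 species, ln S = 1.9459, so J = 1.3199/1.9459 = 0.6783, i.e. 0.68 to 2 decimal places.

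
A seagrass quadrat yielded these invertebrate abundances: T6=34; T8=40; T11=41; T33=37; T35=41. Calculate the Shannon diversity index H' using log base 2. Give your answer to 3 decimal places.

Total N = 34+40+41+37+41 = 193, so the proportions are 0.17617, 0.20725, 0.21244, 0.19171, 0.21244 (working shown to 5 dp, full precision carried).
Each pᵢ log₂ pᵢ term: 0.17617×(-2.50499)=-0.44129, 0.20725×(-2.27053)=-0.47058, 0.21244×(-2.23491)=-0.47477, 0.19171×(-2.38300)=-0.45685, 0.21244×(-2.23491)=-0.47477.
Sum = -2.31826, so H' = 2.318.

2.318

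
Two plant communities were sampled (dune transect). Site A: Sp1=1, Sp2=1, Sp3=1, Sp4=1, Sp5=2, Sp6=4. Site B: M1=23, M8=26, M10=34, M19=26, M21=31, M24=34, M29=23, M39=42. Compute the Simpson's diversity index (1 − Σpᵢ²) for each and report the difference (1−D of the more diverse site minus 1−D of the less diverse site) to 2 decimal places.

0.11

Site A: N=10, proportions 0.1, 0.1, 0.1, 0.1, 0.2, 0.4, giving 1−D = 0.7600 (working shown to 4 dp, full precision carried).
Site B: N=239, proportions 0.0962, 0.1088, 0.1423, 0.1088, 0.1297, 0.1423, 0.0962, 0.1757, giving 1−D = 0.8696.
Difference = |0.7600 − 0.8696| = 0.1096, i.e. 0.11 to 2 decimal places.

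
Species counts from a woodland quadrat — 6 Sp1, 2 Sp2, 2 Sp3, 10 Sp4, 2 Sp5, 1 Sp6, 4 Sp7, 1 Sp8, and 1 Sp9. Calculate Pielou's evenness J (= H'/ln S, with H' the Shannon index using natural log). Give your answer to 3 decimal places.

0.850

Total N = 6+2+2+10+2+1+4+1+1 = 29, so the proportions are 0.2069, 0.06897, 0.06897, 0.34483, 0.06897, 0.03448, 0.13793, 0.03448, 0.03448 (working shown to 5 dp, full precision carried).
H' = −Σ pᵢ ln pᵢ = −((-0.32597) + (-0.18442) + (-0.18442) + (-0.36714) + (-0.18442) + (-0.11611) + (-0.27324) + (-0.11611) + (-0.11611)) = 1.86797.
With S = 9 species, ln S = 2.19722, so J = 1.86797/2.19722 = 0.85015, i.e. 0.850 to 3 decimal places.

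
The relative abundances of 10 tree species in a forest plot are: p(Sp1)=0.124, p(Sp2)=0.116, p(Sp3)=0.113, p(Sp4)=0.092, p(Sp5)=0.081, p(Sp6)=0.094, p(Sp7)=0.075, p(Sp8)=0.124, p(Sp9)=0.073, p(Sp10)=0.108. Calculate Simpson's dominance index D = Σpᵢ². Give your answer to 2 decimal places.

D = 0.124² + 0.116² + 0.113² + 0.092² + 0.081² + 0.094² + 0.075² + 0.124² + 0.073² + 0.108² = 0.0154 + 0.0135 + 0.0128 + 0.0085 + 0.0066 + 0.0088 + 0.0056 + 0.0154 + 0.0053 + 0.0117 = 0.1035 (working shown to 4 dp, full precision carried).
To 2 decimal places, D = 0.10.

0.10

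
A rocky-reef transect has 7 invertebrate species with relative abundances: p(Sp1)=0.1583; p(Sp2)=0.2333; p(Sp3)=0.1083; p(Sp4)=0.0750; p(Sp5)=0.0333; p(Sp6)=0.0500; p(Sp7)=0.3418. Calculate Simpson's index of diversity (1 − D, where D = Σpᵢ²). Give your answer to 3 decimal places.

0.783

D = 0.1583² + 0.2333² + 0.1083² + 0.075² + 0.0333² + 0.05² + 0.3418² = 0.02506 + 0.05443 + 0.01173 + 0.00562 + 0.00111 + 0.00250 + 0.11683 = 0.21728 (working shown to 5 dp, full precision carried).
So 1 − D = 0.78272, i.e. 0.783 to 3 decimal places.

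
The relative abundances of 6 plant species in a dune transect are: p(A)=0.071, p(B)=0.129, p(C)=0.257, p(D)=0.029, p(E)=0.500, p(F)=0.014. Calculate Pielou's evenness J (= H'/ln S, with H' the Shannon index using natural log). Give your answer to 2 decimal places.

0.73

H' = −Σ pᵢ ln pᵢ = −((-0.1878) + (-0.2642) + (-0.3492) + (-0.1027) + (-0.3466) + (-0.0598)) = 1.3102 (working shown to 4 dp, full precision carried).
With S = 6 species, ln S = 1.7918, so J = 1.3102/1.7918 = 0.7312, i.e. 0.73 to 2 decimal places.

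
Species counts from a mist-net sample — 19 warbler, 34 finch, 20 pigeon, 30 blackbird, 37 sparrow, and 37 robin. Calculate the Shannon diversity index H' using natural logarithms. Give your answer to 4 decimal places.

1.7581

Total N = 19+34+20+30+37+37 = 177, so the proportions are 0.107345, 0.19209, 0.112994, 0.169492, 0.20904, 0.20904 (working shown to 6 dp, full precision carried).
Each pᵢ ln pᵢ term: 0.107345×(-2.231711)=-0.239562, 0.19209×(-1.649789)=-0.316909, 0.112994×(-2.180417)=-0.246375, 0.169492×(-1.774952)=-0.300839, 0.20904×(-1.565232)=-0.327195, 0.20904×(-1.565232)=-0.327195.
Sum = -1.758076, so H' = 1.7581.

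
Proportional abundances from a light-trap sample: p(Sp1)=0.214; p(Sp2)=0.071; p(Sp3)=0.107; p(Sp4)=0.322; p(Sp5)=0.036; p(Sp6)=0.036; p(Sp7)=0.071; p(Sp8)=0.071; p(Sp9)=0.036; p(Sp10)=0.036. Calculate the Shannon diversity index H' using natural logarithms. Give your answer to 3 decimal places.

1.976

Each pᵢ ln pᵢ term (working shown to 5 dp, full precision carried): 0.214×(-1.54178)=-0.32994, 0.071×(-2.64508)=-0.18780, 0.107×(-2.23493)=-0.23914, 0.322×(-1.13320)=-0.36489, 0.036×(-3.32424)=-0.11967, 0.036×(-3.32424)=-0.11967, 0.071×(-2.64508)=-0.18780, 0.071×(-2.64508)=-0.18780, 0.036×(-3.32424)=-0.11967, 0.036×(-3.32424)=-0.11967.
Sum = -1.97606, so H' = 1.976.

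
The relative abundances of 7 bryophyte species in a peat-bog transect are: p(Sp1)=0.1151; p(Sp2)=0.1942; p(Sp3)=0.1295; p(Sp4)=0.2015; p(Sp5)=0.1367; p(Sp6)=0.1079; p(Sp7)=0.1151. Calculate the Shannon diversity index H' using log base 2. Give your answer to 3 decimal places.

Each pᵢ log₂ pᵢ term (working shown to 5 dp, full precision carried): 0.1151×(-3.11904)=-0.35900, 0.1942×(-2.36438)=-0.45916, 0.1295×(-2.94898)=-0.38189, 0.2015×(-2.31115)=-0.46570, 0.1367×(-2.87091)=-0.39245, 0.1079×(-3.21223)=-0.34660, 0.1151×(-3.11904)=-0.35900.
Sum = -2.76381, so H' = 2.764.

2.764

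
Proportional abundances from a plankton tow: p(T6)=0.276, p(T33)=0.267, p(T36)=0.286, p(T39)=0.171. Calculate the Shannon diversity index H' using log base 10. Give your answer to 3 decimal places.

Each pᵢ log₁₀ pᵢ term (working shown to 5 dp, full precision carried): 0.276×(-0.55909)=-0.15431, 0.267×(-0.57349)=-0.15312, 0.286×(-0.54363)=-0.15548, 0.171×(-0.76700)=-0.13116.
Sum = -0.59407, so H' = 0.594.

0.594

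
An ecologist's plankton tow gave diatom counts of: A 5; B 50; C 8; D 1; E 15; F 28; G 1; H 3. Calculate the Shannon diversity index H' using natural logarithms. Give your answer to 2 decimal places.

1.49

Total N = 5+50+8+1+15+28+1+3 = 111, so the proportions are 0.045, 0.4505, 0.0721, 0.009, 0.1351, 0.2523, 0.009, 0.027 (working shown to 4 dp, full precision carried).
Each pᵢ ln pᵢ term: 0.045×(-3.1001)=-0.1396, 0.4505×(-0.7975)=-0.3592, 0.0721×(-2.6301)=-0.1896, 0.009×(-4.7095)=-0.0424, 0.1351×(-2.0015)=-0.2705, 0.2523×(-1.3773)=-0.3474, 0.009×(-4.7095)=-0.0424, 0.027×(-3.6109)=-0.0976.
Sum = -1.4888, so H' = 1.49.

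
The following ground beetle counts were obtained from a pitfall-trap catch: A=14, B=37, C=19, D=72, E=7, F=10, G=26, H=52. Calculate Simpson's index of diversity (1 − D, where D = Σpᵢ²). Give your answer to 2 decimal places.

Total N = 14+37+19+72+7+10+26+52 = 237, so the proportions are 0.0591, 0.1561, 0.0802, 0.3038, 0.0295, 0.0422, 0.1097, 0.2194 (working shown to 4 dp, full precision carried).
D = 0.0591² + 0.1561² + 0.0802² + 0.3038² + 0.0295² + 0.0422² + 0.1097² + 0.2194² = 0.0035 + 0.0244 + 0.0064 + 0.0923 + 0.0009 + 0.0018 + 0.0120 + 0.0481 = 0.1894.
So 1 − D = 0.8106, i.e. 0.81 to 2 decimal places.

0.81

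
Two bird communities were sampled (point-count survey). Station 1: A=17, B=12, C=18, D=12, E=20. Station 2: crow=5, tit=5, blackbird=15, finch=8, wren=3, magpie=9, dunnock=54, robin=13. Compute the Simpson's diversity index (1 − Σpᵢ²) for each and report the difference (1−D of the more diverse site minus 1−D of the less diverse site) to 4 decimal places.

0.0717

Station 1: N=79, proportions 0.21519, 0.151899, 0.227848, 0.151899, 0.253165, giving 1−D = 0.791540 (working shown to 6 dp, full precision carried).
Station 2: N=112, proportions 0.044643, 0.044643, 0.133929, 0.071429, 0.026786, 0.080357, 0.482143, 0.116071, giving 1−D = 0.719866.
Difference = |0.791540 − 0.719866| = 0.071674, i.e. 0.0717 to 4 decimal places.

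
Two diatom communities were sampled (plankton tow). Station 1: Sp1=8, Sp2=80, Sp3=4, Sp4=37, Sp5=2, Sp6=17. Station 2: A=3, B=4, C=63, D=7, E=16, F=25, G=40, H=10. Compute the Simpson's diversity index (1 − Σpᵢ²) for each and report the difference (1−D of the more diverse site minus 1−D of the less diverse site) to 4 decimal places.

0.1370

Station 1: N=148, proportions 0.054054, 0.540541, 0.027027, 0.25, 0.013514, 0.114865, giving 1−D = 0.628287 (working shown to 6 dp, full precision carried).
Station 2: N=168, proportions 0.017857, 0.02381, 0.375, 0.041667, 0.095238, 0.14881, 0.238095, 0.059524, giving 1−D = 0.765306.
Difference = |0.628287 − 0.765306| = 0.137019, i.e. 0.1370 to 4 decimal places.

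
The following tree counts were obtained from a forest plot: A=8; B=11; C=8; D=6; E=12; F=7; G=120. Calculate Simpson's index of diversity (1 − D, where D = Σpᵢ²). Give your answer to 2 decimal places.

0.50

Total N = 8+11+8+6+12+7+120 = 172, so the proportions are 0.0465, 0.064, 0.0465, 0.0349, 0.0698, 0.0407, 0.6977 (working shown to 4 dp, full precision carried).
D = 0.0465² + 0.064² + 0.0465² + 0.0349² + 0.0698² + 0.0407² + 0.6977² = 0.0022 + 0.0041 + 0.0022 + 0.0012 + 0.0049 + 0.0017 + 0.4867 = 0.5029.
So 1 − D = 0.4971, i.e. 0.50 to 2 decimal places.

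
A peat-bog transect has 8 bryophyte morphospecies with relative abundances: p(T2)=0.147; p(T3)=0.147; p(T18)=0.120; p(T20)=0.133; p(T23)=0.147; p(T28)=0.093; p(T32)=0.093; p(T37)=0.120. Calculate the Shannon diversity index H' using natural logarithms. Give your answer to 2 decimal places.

2.06

Each pᵢ ln pᵢ term (working shown to 4 dp, full precision carried): 0.147×(-1.9173)=-0.2818, 0.147×(-1.9173)=-0.2818, 0.12×(-2.1203)=-0.2544, 0.133×(-2.0174)=-0.2683, 0.147×(-1.9173)=-0.2818, 0.093×(-2.3752)=-0.2209, 0.093×(-2.3752)=-0.2209, 0.12×(-2.1203)=-0.2544.
Sum = -2.0645, so H' = 2.06.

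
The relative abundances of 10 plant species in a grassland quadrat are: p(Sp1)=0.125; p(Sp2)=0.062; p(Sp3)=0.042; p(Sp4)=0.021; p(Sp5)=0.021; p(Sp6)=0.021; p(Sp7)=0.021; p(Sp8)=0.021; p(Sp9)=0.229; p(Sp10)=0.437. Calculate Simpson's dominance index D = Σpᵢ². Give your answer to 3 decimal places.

0.267

D = 0.125² + 0.062² + 0.042² + 0.021² + 0.021² + 0.021² + 0.021² + 0.021² + 0.229² + 0.437² = 0.01562 + 0.00384 + 0.00176 + 0.00044 + 0.00044 + 0.00044 + 0.00044 + 0.00044 + 0.05244 + 0.19097 = 0.26685 (working shown to 5 dp, full precision carried).
To 3 decimal places, D = 0.267.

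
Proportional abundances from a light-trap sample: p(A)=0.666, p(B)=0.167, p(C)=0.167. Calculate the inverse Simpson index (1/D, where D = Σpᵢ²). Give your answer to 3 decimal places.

2.003

D = 0.666² + 0.167² + 0.167² = 0.443556 + 0.027889 + 0.027889 = 0.499334 (working shown to 6 dp, full precision carried).
So 1/D = 2.00267, i.e. 2.003 to 3 decimal places.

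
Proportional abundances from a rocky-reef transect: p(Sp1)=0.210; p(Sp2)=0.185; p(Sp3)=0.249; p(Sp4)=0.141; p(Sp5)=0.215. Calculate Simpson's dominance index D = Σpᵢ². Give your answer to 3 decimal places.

0.206

D = 0.21² + 0.185² + 0.249² + 0.141² + 0.215² = 0.04410 + 0.03422 + 0.06200 + 0.01988 + 0.04622 = 0.20643 (working shown to 5 dp, full precision carried).
To 3 decimal places, D = 0.206.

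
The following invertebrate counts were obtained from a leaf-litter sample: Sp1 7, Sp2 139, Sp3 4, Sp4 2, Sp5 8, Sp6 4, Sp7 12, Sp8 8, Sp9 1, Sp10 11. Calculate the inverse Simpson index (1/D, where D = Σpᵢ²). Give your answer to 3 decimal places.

1.940

Total N = 7+139+4+2+8+4+12+8+1+11 = 196, so the proportions are 0.035714, 0.709184, 0.020408, 0.010204, 0.040816, 0.020408, 0.061224, 0.040816, 0.005102, 0.056122 (working shown to 6 dp, full precision carried).
D = 0.035714² + 0.709184² + 0.020408² + 0.010204² + 0.040816² + 0.020408² + 0.061224² + 0.040816² + 0.005102² + 0.056122² = 0.001276 + 0.502941 + 0.000416 + 0.000104 + 0.001666 + 0.000416 + 0.003748 + 0.001666 + 0.000026 + 0.003150 = 0.515410.
So 1/D = 1.94020, i.e. 1.940 to 3 decimal places.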